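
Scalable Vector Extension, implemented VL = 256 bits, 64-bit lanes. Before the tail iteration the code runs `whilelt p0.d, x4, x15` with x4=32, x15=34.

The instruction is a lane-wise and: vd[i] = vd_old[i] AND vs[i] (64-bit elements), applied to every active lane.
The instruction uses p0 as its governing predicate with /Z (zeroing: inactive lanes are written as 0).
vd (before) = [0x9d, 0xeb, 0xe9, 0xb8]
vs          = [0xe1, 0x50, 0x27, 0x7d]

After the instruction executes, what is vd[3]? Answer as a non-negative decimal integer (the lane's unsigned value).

lane count: 256 div 64 = 4
p0[j] = (32+j < 34); true for j=0..1 → 2 lanes set
  i=0: and(0x9d,0xe1) → 129
  i=1: and(0xeb,0x50) → 64
  i=2: tail/zero → 0
  i=3: tail/zero → 0

vd[3] = 0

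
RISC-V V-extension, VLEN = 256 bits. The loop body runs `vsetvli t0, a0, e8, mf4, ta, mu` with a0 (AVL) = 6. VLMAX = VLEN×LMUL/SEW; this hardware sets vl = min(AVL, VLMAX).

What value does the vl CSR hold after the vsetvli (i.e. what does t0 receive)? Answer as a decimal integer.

vl = 6

lanes per group: 256·1/4/8 = 8
vl = min(AVL, VLMAX) = min(6, 8) = 6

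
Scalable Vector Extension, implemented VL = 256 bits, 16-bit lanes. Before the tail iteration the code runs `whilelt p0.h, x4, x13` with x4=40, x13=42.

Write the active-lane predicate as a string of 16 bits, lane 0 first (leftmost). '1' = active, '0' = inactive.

predicate = 1100000000000000

register lanes = 256/16 = 16
p0[j] = (40+j < 42); true for j=0..1 → 2 lanes set
bits (lane 0 leftmost): 1100000000000000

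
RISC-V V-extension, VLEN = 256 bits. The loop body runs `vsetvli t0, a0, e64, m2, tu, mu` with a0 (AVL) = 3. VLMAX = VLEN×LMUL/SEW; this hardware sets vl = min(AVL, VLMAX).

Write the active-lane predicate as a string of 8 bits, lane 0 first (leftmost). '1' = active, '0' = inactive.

VLMAX = VLEN×LMUL/SEW = 256×2/64 = 8
vl ← min(3, 8) = 3
bits (lane 0 leftmost): 11100000

predicate = 11100000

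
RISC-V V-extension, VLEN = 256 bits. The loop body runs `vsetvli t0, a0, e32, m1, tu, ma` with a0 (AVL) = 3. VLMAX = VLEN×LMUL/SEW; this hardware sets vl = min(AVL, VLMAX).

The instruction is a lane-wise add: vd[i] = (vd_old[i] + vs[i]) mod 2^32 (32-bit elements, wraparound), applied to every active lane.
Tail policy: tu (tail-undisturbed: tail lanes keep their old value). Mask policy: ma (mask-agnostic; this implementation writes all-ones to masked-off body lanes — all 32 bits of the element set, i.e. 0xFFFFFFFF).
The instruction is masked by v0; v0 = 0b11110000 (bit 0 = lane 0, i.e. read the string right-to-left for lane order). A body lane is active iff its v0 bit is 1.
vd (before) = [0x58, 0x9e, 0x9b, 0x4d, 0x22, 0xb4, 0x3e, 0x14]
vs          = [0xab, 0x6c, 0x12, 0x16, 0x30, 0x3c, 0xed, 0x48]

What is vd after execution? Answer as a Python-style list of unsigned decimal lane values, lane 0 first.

vd = [4294967295, 4294967295, 4294967295, 77, 34, 180, 62, 20]

VLMAX = VLEN×LMUL/SEW = 256×1/32 = 8
vl ← min(3, 8) = 3
lane  0: mask-off/ones ⇒ 0xffffffff
lane  1: mask-off/ones ⇒ 0xffffffff
lane  2: mask-off/ones ⇒ 0xffffffff
lane  3: tail/keep ⇒ 0x4d
lane  4: tail/keep ⇒ 0x22
lane  5: tail/keep ⇒ 0xb4
lane  6: tail/keep ⇒ 0x3e
lane  7: tail/keep ⇒ 0x14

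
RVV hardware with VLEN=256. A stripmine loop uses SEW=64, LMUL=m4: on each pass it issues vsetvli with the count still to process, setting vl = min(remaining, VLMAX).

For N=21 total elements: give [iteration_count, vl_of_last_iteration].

[iterations, last_vl] = [2, 5]

VLMAX = (256 × 4) / 64 = 16 lanes
N=21: ⌈21/16⌉ = 2 iters; last vl = 21 − 1×16 = 5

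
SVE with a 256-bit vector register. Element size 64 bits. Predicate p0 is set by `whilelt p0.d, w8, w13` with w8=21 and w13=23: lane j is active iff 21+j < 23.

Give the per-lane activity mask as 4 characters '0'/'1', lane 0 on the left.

predicate = 1100

lane count: 256 div 64 = 4
active while 21+j < 23, i.e. j ∈ [0,2) capped at 4 ⇒ 2
bits (lane 0 leftmost): 1100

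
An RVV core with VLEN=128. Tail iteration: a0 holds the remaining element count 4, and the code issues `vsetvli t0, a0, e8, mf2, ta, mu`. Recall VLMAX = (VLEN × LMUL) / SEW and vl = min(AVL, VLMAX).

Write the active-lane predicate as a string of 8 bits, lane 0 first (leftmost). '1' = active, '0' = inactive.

predicate = 11110000

VLMAX = (128 × 1/2) / 8 = 8 lanes
AVL=4 ≤ VLMAX=8, so vl = 4
bits (lane 0 leftmost): 11110000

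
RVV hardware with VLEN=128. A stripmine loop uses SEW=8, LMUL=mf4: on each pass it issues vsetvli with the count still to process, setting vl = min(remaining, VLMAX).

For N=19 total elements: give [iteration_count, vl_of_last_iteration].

[iterations, last_vl] = [5, 3]

lanes per group: 128·1/4/8 = 4
N=19: ⌈19/4⌉ = 5 iters; last vl = 19 − 4×4 = 3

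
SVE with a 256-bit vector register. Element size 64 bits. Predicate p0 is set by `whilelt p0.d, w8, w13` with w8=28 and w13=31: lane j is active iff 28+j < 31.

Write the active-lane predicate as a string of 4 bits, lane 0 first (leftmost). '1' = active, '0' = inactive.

predicate = 1110

256-bit reg / 64-bit elem → 4 lanes
whilelt: lane j active iff 28+j < 31 → j < 3 → 3 active
bits (lane 0 leftmost): 1110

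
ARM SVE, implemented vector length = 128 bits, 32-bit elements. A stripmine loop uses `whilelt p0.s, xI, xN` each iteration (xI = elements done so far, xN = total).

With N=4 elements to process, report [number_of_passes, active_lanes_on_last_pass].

[iterations, last_vl] = [1, 4]

128-bit reg / 32-bit elem → 4 lanes
4 elements at 4/iter → 1 passes, remainder 4 on the last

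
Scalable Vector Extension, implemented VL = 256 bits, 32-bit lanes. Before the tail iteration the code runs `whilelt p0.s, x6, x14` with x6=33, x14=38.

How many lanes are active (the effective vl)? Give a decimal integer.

vl = 5

register lanes = 256/32 = 8
p0[j] = (33+j < 38); true for j=0..4 → 5 lanes set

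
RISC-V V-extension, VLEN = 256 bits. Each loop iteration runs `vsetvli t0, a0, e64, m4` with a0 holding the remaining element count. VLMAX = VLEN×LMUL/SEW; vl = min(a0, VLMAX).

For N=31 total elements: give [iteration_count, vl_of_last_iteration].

[iterations, last_vl] = [2, 15]

VLMAX = VLEN×LMUL/SEW = 256×4/64 = 16
N=31: ⌈31/16⌉ = 2 iters; last vl = 31 − 1×16 = 15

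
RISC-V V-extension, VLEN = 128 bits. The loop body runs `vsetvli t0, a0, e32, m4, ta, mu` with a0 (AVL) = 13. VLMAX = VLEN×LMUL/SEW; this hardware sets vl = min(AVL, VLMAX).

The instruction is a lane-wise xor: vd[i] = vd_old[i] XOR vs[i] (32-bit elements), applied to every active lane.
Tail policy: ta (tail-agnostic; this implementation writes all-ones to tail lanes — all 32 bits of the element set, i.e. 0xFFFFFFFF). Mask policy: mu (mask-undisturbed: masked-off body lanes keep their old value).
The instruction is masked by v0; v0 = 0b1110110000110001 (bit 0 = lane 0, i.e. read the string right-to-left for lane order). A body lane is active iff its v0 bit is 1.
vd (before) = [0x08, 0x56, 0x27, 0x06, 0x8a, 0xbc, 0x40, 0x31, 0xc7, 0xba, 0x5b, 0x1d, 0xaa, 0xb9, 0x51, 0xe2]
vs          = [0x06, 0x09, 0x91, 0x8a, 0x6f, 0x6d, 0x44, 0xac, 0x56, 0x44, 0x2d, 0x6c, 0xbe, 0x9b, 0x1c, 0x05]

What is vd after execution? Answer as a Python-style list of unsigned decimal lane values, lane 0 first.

VLMAX = (128 × 4) / 32 = 16 lanes
vl = min(AVL, VLMAX) = min(13, 16) = 13
  i=0: xor(0x08,0x06) → 14
  i=1: mask-off/keep → 86
  i=2: mask-off/keep → 39
  i=3: mask-off/keep → 6
  i=4: xor(0x8a,0x6f) → 229
  i=5: xor(0xbc,0x6d) → 209
  i=6: mask-off/keep → 64
  i=7: mask-off/keep → 49
  i=8: mask-off/keep → 199
  i=9: mask-off/keep → 186
  i=10: xor(0x5b,0x2d) → 118
  i=11: xor(0x1d,0x6c) → 113
  i=12: mask-off/keep → 170
  i=13: tail/ones → 4294967295
  i=14: tail/ones → 4294967295
  i=15: tail/ones → 4294967295

vd = [14, 86, 39, 6, 229, 209, 64, 49, 199, 186, 118, 113, 170, 4294967295, 4294967295, 4294967295]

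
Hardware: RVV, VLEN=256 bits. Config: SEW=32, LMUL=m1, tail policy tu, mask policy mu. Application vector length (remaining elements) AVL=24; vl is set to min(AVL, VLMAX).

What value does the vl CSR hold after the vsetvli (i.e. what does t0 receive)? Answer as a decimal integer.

VLMAX = VLEN×LMUL/SEW = 256×1/32 = 8
AVL=24 > VLMAX=8, so vl = 8

vl = 8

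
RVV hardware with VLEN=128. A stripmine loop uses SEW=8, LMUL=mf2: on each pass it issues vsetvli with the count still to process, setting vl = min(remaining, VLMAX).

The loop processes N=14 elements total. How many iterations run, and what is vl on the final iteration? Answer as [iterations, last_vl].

[iterations, last_vl] = [2, 6]

VLMAX = (128 × 1/2) / 8 = 8 lanes
N=14: ⌈14/8⌉ = 2 iters; last vl = 14 − 1×8 = 6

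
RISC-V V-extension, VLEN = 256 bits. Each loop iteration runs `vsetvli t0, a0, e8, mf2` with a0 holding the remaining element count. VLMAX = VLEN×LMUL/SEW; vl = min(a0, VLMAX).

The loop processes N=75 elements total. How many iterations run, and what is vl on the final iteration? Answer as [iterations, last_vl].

[iterations, last_vl] = [5, 11]

VLMAX = (256 × 1/2) / 8 = 16 lanes
iterations = ceil(75/16) = 5; final-pass vl = 11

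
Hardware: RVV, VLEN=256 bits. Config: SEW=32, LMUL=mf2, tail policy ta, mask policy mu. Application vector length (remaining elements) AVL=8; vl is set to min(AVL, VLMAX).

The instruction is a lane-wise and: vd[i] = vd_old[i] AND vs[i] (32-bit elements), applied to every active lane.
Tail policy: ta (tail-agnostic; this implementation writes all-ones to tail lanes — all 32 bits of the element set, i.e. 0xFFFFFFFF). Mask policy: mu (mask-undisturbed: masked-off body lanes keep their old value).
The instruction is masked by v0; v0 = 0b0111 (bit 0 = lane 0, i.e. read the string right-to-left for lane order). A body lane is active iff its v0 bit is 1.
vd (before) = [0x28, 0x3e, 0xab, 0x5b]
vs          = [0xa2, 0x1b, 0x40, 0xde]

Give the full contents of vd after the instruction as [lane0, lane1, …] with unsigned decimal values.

vd = [32, 26, 0, 91]

lanes per group: 256·1/2/32 = 4
AVL=8 > VLMAX=4, so vl = 4
[0] and(0x28,0xa2) = 0x20
[1] and(0x3e,0x1b) = 0x1a
[2] and(0xab,0x40) = 0x00
[3] mask-off/keep = 0x5b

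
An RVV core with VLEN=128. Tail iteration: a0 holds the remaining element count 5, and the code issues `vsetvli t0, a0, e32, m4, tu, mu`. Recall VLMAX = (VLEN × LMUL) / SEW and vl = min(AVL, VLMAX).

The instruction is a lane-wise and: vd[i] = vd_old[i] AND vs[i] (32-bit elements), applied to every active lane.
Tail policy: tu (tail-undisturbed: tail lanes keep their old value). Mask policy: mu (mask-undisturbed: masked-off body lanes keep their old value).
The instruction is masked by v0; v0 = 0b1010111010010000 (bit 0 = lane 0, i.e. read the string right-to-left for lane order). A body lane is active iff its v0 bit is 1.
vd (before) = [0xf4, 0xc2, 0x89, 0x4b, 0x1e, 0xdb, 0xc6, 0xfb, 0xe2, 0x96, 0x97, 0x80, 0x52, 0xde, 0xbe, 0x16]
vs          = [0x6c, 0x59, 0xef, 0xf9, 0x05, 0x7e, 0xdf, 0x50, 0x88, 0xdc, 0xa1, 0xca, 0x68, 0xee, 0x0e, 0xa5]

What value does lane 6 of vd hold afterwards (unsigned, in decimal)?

lanes per group: 128·4/32 = 16
AVL=5 ≤ VLMAX=16, so vl = 5
lane  0: mask-off/keep ⇒ 0xf4
lane  1: mask-off/keep ⇒ 0xc2
lane  2: mask-off/keep ⇒ 0x89
lane  3: mask-off/keep ⇒ 0x4b
lane  4: and(0x1e,0x05) ⇒ 0x04
lane  5: tail/keep ⇒ 0xdb
lane  6: tail/keep ⇒ 0xc6
lane  7: tail/keep ⇒ 0xfb
lane  8: tail/keep ⇒ 0xe2
lane  9: tail/keep ⇒ 0x96
lane 10: tail/keep ⇒ 0x97
lane 11: tail/keep ⇒ 0x80
lane 12: tail/keep ⇒ 0x52
lane 13: tail/keep ⇒ 0xde
lane 14: tail/keep ⇒ 0xbe
lane 15: tail/keep ⇒ 0x16

vd[6] = 198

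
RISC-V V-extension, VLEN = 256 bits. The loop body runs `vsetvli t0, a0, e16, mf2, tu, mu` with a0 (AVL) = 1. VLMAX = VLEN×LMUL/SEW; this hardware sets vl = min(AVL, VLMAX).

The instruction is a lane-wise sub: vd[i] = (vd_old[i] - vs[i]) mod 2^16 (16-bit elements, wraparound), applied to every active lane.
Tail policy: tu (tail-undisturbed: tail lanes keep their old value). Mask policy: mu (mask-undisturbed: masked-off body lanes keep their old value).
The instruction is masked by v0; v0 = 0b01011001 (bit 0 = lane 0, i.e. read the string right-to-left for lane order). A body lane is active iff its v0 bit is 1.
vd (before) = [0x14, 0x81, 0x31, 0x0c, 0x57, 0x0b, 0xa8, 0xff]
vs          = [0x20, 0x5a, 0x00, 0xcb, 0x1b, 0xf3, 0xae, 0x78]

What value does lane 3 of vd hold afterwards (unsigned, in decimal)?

vd[3] = 12

VLMAX = (256 × 1/2) / 16 = 8 lanes
vl ← min(1, 8) = 1
  i=0: sub(0x14,0x20) → 65524
  i=1: tail/keep → 129
  i=2: tail/keep → 49
  i=3: tail/keep → 12
  i=4: tail/keep → 87
  i=5: tail/keep → 11
  i=6: tail/keep → 168
  i=7: tail/keep → 255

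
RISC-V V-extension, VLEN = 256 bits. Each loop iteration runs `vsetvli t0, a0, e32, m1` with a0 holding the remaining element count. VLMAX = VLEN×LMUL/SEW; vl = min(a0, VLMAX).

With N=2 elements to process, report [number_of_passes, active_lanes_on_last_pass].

[iterations, last_vl] = [1, 2]

VLMAX = VLEN×LMUL/SEW = 256×1/32 = 8
N=2: ⌈2/8⌉ = 1 iters; last vl = 2 − 0×8 = 2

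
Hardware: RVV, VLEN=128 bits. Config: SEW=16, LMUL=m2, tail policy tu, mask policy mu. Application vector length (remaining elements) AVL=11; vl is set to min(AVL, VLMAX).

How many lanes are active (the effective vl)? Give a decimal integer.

vl = 11

VLMAX = VLEN×LMUL/SEW = 128×2/16 = 16
vl ← min(11, 16) = 11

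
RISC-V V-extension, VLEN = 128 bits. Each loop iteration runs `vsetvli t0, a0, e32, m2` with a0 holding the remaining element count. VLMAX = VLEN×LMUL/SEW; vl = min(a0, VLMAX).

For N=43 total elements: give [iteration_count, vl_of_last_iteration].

lanes per group: 128·2/32 = 8
iterations = ceil(43/8) = 6; final-pass vl = 3

[iterations, last_vl] = [6, 3]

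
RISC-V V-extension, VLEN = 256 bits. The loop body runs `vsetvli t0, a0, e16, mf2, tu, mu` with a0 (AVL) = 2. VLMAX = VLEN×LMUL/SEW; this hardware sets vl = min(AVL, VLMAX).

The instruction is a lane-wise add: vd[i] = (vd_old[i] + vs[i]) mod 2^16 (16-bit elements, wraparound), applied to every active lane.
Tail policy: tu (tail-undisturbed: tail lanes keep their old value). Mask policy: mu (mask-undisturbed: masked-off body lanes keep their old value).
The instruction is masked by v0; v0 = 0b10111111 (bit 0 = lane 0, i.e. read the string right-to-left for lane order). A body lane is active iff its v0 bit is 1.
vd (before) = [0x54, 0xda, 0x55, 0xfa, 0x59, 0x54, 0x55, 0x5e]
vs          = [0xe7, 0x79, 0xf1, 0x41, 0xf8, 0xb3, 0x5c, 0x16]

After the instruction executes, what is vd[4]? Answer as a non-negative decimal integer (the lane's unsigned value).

vd[4] = 89

VLMAX = (256 × 1/2) / 16 = 8 lanes
AVL=2 ≤ VLMAX=8, so vl = 2
  i=0: add(0x54,0xe7) → 315
  i=1: add(0xda,0x79) → 339
  i=2: tail/keep → 85
  i=3: tail/keep → 250
  i=4: tail/keep → 89
  i=5: tail/keep → 84
  i=6: tail/keep → 85
  i=7: tail/keep → 94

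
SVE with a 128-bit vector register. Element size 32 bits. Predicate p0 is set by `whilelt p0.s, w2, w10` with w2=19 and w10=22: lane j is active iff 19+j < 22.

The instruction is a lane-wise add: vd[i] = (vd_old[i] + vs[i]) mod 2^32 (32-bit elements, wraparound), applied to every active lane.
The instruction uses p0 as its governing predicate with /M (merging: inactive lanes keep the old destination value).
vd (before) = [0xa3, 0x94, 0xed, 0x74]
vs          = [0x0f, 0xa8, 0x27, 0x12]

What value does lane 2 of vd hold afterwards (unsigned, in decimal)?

128-bit reg / 32-bit elem → 4 lanes
whilelt: lane j active iff 19+j < 22 → j < 3 → 3 active
[0] add(0xa3,0x0f) = 0xb2
[1] add(0x94,0xa8) = 0x13c
[2] add(0xed,0x27) = 0x114
[3] tail/keep = 0x74

vd[2] = 276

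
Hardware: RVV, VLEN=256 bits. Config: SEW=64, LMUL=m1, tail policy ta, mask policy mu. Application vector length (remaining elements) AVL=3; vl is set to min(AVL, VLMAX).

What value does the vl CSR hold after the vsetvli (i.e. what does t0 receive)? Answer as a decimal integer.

vl = 3

VLMAX = (256 × 1) / 64 = 4 lanes
vl = min(AVL, VLMAX) = min(3, 4) = 3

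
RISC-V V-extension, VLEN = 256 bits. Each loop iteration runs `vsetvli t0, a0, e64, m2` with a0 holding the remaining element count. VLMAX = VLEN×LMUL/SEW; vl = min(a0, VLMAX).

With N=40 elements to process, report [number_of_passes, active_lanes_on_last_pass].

VLMAX = (256 × 2) / 64 = 8 lanes
N=40: ⌈40/8⌉ = 5 iters; last vl = 40 − 4×8 = 8

[iterations, last_vl] = [5, 8]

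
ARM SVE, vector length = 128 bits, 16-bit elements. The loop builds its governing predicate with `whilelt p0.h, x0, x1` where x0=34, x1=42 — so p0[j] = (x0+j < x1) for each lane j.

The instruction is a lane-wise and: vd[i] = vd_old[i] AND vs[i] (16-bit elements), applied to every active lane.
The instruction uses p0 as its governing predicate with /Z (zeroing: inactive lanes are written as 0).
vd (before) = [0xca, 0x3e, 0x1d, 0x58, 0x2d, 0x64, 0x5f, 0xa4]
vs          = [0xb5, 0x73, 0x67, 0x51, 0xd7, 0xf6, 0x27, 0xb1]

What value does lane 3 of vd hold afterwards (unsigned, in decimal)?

vd[3] = 80

lane count: 128 div 16 = 8
whilelt: lane j active iff 34+j < 42 → j < 8 → 8 active
lane  0: and(0xca,0xb5) ⇒ 0x80
lane  1: and(0x3e,0x73) ⇒ 0x32
lane  2: and(0x1d,0x67) ⇒ 0x05
lane  3: and(0x58,0x51) ⇒ 0x50
lane  4: and(0x2d,0xd7) ⇒ 0x05
lane  5: and(0x64,0xf6) ⇒ 0x64
lane  6: and(0x5f,0x27) ⇒ 0x07
lane  7: and(0xa4,0xb1) ⇒ 0xa0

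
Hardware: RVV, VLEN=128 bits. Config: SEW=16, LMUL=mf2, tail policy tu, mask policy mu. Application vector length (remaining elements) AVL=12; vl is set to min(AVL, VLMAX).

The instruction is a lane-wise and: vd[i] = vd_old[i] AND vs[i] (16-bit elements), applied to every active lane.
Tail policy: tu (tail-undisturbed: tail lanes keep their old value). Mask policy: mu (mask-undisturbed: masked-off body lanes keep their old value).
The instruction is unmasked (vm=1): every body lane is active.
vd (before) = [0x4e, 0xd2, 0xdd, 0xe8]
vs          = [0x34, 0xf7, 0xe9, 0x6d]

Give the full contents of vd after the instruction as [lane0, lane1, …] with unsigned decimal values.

VLMAX = VLEN×LMUL/SEW = 128×1/2/16 = 4
vl = min(AVL, VLMAX) = min(12, 4) = 4
vd[0] and(0x4e,0x34) -> 0x04
vd[1] and(0xd2,0xf7) -> 0xd2
vd[2] and(0xdd,0xe9) -> 0xc9
vd[3] and(0xe8,0x6d) -> 0x68

vd = [4, 210, 201, 104]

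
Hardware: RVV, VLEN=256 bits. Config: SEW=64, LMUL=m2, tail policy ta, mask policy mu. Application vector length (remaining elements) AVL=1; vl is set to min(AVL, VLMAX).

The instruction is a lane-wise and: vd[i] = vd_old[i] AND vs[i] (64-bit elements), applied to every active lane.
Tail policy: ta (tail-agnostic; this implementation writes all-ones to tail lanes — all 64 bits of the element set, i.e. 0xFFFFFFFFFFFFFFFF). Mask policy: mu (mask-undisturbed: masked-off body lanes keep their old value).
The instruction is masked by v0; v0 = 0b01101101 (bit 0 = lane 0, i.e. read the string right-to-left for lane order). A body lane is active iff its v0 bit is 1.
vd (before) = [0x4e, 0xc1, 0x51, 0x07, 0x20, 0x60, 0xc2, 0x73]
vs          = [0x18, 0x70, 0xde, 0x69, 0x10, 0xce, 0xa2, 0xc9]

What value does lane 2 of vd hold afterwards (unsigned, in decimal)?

vd[2] = 18446744073709551615

lanes per group: 256·2/64 = 8
vl = min(AVL, VLMAX) = min(1, 8) = 1
lane  0: and(0x4e,0x18) ⇒ 0x08
lane  1: tail/ones ⇒ 0xffffffffffffffff
lane  2: tail/ones ⇒ 0xffffffffffffffff
lane  3: tail/ones ⇒ 0xffffffffffffffff
lane  4: tail/ones ⇒ 0xffffffffffffffff
lane  5: tail/ones ⇒ 0xffffffffffffffff
lane  6: tail/ones ⇒ 0xffffffffffffffff
lane  7: tail/ones ⇒ 0xffffffffffffffff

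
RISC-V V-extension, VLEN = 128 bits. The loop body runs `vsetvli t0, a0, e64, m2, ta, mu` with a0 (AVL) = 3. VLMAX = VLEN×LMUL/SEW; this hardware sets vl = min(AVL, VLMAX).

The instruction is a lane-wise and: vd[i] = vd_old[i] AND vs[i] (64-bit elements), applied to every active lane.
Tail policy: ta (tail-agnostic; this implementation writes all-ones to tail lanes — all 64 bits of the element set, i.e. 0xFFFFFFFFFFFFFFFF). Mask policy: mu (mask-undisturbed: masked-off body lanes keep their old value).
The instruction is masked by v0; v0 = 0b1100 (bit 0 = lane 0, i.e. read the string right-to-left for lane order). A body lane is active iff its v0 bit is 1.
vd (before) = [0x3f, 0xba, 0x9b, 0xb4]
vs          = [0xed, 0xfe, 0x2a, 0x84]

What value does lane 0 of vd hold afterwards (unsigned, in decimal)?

vd[0] = 63

VLMAX = (128 × 2) / 64 = 4 lanes
AVL=3 ≤ VLMAX=4, so vl = 3
lane  0: mask-off/keep ⇒ 0x3f
lane  1: mask-off/keep ⇒ 0xba
lane  2: and(0x9b,0x2a) ⇒ 0x0a
lane  3: tail/ones ⇒ 0xffffffffffffffff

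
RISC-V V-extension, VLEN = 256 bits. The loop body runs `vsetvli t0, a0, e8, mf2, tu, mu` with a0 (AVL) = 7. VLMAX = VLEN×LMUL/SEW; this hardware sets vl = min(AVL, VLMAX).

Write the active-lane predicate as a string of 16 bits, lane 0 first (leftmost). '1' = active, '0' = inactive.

lanes per group: 256·1/2/8 = 16
vl ← min(7, 16) = 7
bits (lane 0 leftmost): 1111111000000000

predicate = 1111111000000000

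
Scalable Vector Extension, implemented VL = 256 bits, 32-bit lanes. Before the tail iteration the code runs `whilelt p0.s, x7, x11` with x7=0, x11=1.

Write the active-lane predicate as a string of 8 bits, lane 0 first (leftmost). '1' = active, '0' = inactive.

predicate = 10000000

register lanes = 256/32 = 8
whilelt: lane j active iff 0+j < 1 → j < 1 → 1 active
bits (lane 0 leftmost): 10000000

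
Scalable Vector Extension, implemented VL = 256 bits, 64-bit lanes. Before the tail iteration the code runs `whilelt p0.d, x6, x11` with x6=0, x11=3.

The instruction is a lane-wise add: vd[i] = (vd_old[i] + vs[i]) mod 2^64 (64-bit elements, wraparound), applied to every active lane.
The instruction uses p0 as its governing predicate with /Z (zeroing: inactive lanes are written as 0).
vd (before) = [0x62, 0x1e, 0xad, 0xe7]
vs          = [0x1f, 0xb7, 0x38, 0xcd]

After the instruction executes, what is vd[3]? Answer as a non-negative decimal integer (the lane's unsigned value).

vd[3] = 0

register lanes = 256/64 = 4
whilelt: lane j active iff 0+j < 3 → j < 3 → 3 active
vd[0] add(0x62,0x1f) -> 0x81
vd[1] add(0x1e,0xb7) -> 0xd5
vd[2] add(0xad,0x38) -> 0xe5
vd[3] tail/zero -> 0x00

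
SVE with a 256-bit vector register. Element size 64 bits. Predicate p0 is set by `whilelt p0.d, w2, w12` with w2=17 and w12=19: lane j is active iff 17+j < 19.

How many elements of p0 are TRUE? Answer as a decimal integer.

register lanes = 256/64 = 4
p0[j] = (17+j < 19); true for j=0..1 → 2 lanes set

vl = 2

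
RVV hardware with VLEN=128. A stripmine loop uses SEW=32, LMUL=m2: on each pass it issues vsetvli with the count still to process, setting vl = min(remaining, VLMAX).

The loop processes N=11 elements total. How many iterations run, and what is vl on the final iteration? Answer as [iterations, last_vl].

VLMAX = VLEN×LMUL/SEW = 128×2/32 = 8
N=11: ⌈11/8⌉ = 2 iters; last vl = 11 − 1×8 = 3

[iterations, last_vl] = [2, 3]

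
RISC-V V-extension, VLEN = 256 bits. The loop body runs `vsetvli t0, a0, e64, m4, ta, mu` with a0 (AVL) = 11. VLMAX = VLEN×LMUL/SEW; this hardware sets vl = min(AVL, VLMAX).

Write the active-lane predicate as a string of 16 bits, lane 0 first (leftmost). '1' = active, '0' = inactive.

VLMAX = VLEN×LMUL/SEW = 256×4/64 = 16
AVL=11 ≤ VLMAX=16, so vl = 11
bits (lane 0 leftmost): 1111111111100000

predicate = 1111111111100000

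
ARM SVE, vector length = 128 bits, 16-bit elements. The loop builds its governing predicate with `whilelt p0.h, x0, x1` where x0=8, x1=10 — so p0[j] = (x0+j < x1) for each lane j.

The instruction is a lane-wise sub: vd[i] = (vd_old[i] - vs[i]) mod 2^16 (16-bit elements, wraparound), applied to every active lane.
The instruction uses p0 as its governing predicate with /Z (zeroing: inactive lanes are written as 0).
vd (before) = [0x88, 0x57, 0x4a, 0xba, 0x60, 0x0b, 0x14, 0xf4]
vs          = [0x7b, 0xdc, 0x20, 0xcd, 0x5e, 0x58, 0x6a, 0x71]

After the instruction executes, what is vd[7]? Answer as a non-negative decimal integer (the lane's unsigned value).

lane count: 128 div 16 = 8
p0[j] = (8+j < 10); true for j=0..1 → 2 lanes set
  i=0: sub(0x88,0x7b) → 13
  i=1: sub(0x57,0xdc) → 65403
  i=2: tail/zero → 0
  i=3: tail/zero → 0
  i=4: tail/zero → 0
  i=5: tail/zero → 0
  i=6: tail/zero → 0
  i=7: tail/zero → 0

vd[7] = 0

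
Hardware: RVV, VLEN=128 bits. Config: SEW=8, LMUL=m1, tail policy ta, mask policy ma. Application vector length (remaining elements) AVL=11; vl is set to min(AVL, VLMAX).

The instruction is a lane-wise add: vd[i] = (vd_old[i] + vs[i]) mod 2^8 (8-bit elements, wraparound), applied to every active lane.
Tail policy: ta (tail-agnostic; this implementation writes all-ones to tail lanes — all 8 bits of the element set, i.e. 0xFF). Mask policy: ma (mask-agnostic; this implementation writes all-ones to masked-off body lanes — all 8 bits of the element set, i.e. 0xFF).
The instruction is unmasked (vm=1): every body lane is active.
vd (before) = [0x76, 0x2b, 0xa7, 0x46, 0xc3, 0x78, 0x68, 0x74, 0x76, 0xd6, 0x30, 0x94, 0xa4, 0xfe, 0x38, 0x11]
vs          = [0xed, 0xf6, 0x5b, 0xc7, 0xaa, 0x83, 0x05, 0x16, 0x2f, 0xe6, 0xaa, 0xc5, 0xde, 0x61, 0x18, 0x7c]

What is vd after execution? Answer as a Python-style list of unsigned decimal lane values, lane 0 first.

vd = [99, 33, 2, 13, 109, 251, 109, 138, 165, 188, 218, 255, 255, 255, 255, 255]

VLMAX = VLEN×LMUL/SEW = 128×1/8 = 16
vl ← min(11, 16) = 11
[0] add(0x76,0xed) = 0x63
[1] add(0x2b,0xf6) = 0x21
[2] add(0xa7,0x5b) = 0x02
[3] add(0x46,0xc7) = 0x0d
[4] add(0xc3,0xaa) = 0x6d
[5] add(0x78,0x83) = 0xfb
[6] add(0x68,0x05) = 0x6d
[7] add(0x74,0x16) = 0x8a
[8] add(0x76,0x2f) = 0xa5
[9] add(0xd6,0xe6) = 0xbc
[10] add(0x30,0xaa) = 0xda
[11] tail/ones = 0xff
[12] tail/ones = 0xff
[13] tail/ones = 0xff
[14] tail/ones = 0xff
[15] tail/ones = 0xff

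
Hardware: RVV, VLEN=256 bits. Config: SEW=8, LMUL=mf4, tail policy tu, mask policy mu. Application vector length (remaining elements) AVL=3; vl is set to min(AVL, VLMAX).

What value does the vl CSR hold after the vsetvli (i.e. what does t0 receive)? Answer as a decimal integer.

vl = 3

VLMAX = VLEN×LMUL/SEW = 256×1/4/8 = 8
vl = min(AVL, VLMAX) = min(3, 8) = 3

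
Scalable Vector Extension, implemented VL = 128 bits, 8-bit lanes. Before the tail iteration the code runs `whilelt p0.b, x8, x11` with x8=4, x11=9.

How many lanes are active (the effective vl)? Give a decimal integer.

vl = 5

register lanes = 128/8 = 16
active while 4+j < 9, i.e. j ∈ [0,5) capped at 16 ⇒ 5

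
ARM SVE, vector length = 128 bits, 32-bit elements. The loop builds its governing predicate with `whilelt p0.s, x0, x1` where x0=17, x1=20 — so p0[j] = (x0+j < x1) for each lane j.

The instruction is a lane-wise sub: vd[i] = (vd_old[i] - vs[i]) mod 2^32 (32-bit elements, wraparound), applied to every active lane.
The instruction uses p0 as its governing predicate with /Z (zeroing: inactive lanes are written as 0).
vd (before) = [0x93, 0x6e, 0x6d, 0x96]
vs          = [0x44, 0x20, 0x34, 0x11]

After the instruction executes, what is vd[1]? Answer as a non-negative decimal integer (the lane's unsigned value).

vd[1] = 78

register lanes = 128/32 = 4
whilelt: lane j active iff 17+j < 20 → j < 3 → 3 active
  i=0: sub(0x93,0x44) → 79
  i=1: sub(0x6e,0x20) → 78
  i=2: sub(0x6d,0x34) → 57
  i=3: tail/zero → 0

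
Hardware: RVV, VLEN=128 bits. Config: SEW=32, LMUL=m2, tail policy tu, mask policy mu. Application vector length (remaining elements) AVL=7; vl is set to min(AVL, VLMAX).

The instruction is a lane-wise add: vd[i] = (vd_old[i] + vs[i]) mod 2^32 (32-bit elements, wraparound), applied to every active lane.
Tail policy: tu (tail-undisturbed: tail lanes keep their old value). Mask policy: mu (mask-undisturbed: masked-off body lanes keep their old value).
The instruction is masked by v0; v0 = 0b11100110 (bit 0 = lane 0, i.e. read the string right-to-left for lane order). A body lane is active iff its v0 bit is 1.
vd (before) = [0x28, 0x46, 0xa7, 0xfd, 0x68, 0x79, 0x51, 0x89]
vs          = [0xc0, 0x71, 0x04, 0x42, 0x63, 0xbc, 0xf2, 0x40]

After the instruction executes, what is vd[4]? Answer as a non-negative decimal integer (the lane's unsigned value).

vd[4] = 104

VLMAX = VLEN×LMUL/SEW = 128×2/32 = 8
vl ← min(7, 8) = 7
lane  0: mask-off/keep ⇒ 0x28
lane  1: add(0x46,0x71) ⇒ 0xb7
lane  2: add(0xa7,0x04) ⇒ 0xab
lane  3: mask-off/keep ⇒ 0xfd
lane  4: mask-off/keep ⇒ 0x68
lane  5: add(0x79,0xbc) ⇒ 0x135
lane  6: add(0x51,0xf2) ⇒ 0x143
lane  7: tail/keep ⇒ 0x89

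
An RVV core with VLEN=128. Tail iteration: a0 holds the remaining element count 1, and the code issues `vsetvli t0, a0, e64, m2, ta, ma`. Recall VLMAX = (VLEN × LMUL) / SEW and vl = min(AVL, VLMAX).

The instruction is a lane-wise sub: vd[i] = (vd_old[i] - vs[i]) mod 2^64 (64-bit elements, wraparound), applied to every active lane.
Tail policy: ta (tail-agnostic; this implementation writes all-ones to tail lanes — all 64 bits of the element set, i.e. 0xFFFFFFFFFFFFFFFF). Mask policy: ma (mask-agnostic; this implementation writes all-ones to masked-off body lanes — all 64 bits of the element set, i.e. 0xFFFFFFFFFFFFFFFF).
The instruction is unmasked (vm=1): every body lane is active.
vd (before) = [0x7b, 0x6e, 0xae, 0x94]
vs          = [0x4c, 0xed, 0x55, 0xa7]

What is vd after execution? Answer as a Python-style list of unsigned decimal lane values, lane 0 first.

VLMAX = (128 × 2) / 64 = 4 lanes
vl = min(AVL, VLMAX) = min(1, 4) = 1
[0] sub(0x7b,0x4c) = 0x2f
[1] tail/ones = 0xffffffffffffffff
[2] tail/ones = 0xffffffffffffffff
[3] tail/ones = 0xffffffffffffffff

vd = [47, 18446744073709551615, 18446744073709551615, 18446744073709551615]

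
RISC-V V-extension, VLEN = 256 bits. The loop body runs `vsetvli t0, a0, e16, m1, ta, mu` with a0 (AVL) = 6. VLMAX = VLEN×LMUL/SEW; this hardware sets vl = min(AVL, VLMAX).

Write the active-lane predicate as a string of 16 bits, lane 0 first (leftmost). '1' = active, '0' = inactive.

predicate = 1111110000000000

VLMAX = (256 × 1) / 16 = 16 lanes
vl = min(AVL, VLMAX) = min(6, 16) = 6
bits (lane 0 leftmost): 1111110000000000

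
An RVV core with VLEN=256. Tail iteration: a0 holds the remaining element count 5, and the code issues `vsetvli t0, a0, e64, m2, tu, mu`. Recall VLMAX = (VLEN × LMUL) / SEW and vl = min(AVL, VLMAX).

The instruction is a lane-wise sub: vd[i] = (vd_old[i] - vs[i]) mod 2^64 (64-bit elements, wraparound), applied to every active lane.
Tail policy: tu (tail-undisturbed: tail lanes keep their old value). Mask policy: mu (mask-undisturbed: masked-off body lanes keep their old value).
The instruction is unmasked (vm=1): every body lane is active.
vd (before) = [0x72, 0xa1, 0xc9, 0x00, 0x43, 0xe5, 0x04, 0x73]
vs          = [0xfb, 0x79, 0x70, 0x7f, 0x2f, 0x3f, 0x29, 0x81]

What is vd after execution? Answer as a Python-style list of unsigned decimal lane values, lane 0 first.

vd = [18446744073709551479, 40, 89, 18446744073709551489, 20, 229, 4, 115]

lanes per group: 256·2/64 = 8
AVL=5 ≤ VLMAX=8, so vl = 5
[0] sub(0x72,0xfb) = 0xffffffffffffff77
[1] sub(0xa1,0x79) = 0x28
[2] sub(0xc9,0x70) = 0x59
[3] sub(0x00,0x7f) = 0xffffffffffffff81
[4] sub(0x43,0x2f) = 0x14
[5] tail/keep = 0xe5
[6] tail/keep = 0x04
[7] tail/keep = 0x73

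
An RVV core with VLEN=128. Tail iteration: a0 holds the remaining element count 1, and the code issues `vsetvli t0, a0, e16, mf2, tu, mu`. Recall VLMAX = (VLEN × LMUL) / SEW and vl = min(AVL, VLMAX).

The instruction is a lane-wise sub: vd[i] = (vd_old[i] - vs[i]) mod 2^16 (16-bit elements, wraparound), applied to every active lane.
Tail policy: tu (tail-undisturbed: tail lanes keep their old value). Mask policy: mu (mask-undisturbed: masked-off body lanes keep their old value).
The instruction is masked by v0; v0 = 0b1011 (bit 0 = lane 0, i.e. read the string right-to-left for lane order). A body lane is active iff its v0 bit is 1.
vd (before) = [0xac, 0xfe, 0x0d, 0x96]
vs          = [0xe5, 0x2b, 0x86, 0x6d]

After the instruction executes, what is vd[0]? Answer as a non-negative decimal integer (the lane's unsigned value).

VLMAX = (128 × 1/2) / 16 = 4 lanes
vl = min(AVL, VLMAX) = min(1, 4) = 1
lane  0: sub(0xac,0xe5) ⇒ 0xffc7
lane  1: tail/keep ⇒ 0xfe
lane  2: tail/keep ⇒ 0x0d
lane  3: tail/keep ⇒ 0x96

vd[0] = 65479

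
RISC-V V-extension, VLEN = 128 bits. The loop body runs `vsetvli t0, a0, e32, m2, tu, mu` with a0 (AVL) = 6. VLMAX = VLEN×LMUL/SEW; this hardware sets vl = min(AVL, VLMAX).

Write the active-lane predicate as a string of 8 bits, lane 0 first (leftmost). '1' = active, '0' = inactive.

VLMAX = (128 × 2) / 32 = 8 lanes
vl ← min(6, 8) = 6
bits (lane 0 leftmost): 11111100

predicate = 11111100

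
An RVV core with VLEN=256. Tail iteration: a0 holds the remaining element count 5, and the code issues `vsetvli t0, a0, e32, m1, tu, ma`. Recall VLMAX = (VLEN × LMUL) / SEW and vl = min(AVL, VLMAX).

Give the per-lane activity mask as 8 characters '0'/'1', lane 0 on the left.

predicate = 11111000

lanes per group: 256·1/32 = 8
AVL=5 ≤ VLMAX=8, so vl = 5
bits (lane 0 leftmost): 11111000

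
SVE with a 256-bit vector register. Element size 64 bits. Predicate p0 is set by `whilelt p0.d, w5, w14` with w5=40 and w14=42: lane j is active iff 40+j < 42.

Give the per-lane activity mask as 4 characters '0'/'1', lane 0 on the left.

predicate = 1100

256-bit reg / 64-bit elem → 4 lanes
active while 40+j < 42, i.e. j ∈ [0,2) capped at 4 ⇒ 2
bits (lane 0 leftmost): 1100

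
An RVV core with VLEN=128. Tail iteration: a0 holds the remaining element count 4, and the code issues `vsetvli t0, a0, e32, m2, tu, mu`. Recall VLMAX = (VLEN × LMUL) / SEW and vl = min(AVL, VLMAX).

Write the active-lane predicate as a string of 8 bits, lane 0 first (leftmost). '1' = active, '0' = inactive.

VLMAX = (128 × 2) / 32 = 8 lanes
vl = min(AVL, VLMAX) = min(4, 8) = 4
bits (lane 0 leftmost): 11110000

predicate = 11110000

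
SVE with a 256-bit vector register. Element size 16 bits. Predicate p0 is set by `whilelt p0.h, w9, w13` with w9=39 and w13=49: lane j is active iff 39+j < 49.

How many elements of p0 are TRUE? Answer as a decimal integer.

register lanes = 256/16 = 16
whilelt: lane j active iff 39+j < 49 → j < 10 → 10 active

vl = 10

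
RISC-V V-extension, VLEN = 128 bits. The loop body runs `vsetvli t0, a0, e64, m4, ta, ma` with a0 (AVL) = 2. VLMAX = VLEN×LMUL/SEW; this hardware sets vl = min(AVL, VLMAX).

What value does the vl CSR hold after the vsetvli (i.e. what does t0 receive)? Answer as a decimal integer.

lanes per group: 128·4/64 = 8
vl ← min(2, 8) = 2

vl = 2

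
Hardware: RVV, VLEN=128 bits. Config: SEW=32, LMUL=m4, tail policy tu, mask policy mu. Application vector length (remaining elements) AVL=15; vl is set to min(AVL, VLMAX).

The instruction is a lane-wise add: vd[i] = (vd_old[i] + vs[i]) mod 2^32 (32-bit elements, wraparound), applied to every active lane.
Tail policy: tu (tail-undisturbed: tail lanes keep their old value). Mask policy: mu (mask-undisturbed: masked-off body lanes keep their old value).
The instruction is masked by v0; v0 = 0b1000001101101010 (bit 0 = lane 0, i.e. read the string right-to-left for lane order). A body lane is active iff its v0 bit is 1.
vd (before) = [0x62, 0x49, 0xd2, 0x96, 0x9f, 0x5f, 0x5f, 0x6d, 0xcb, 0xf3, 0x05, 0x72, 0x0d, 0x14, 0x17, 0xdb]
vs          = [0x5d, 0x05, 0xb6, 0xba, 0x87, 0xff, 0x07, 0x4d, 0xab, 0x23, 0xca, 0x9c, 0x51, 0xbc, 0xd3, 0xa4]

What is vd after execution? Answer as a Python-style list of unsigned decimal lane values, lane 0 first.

VLMAX = (128 × 4) / 32 = 16 lanes
vl = min(AVL, VLMAX) = min(15, 16) = 15
lane  0: mask-off/keep ⇒ 0x62
lane  1: add(0x49,0x05) ⇒ 0x4e
lane  2: mask-off/keep ⇒ 0xd2
lane  3: add(0x96,0xba) ⇒ 0x150
lane  4: mask-off/keep ⇒ 0x9f
lane  5: add(0x5f,0xff) ⇒ 0x15e
lane  6: add(0x5f,0x07) ⇒ 0x66
lane  7: mask-off/keep ⇒ 0x6d
lane  8: add(0xcb,0xab) ⇒ 0x176
lane  9: add(0xf3,0x23) ⇒ 0x116
lane 10: mask-off/keep ⇒ 0x05
lane 11: mask-off/keep ⇒ 0x72
lane 12: mask-off/keep ⇒ 0x0d
lane 13: mask-off/keep ⇒ 0x14
lane 14: mask-off/keep ⇒ 0x17
lane 15: tail/keep ⇒ 0xdb

vd = [98, 78, 210, 336, 159, 350, 102, 109, 374, 278, 5, 114, 13, 20, 23, 219]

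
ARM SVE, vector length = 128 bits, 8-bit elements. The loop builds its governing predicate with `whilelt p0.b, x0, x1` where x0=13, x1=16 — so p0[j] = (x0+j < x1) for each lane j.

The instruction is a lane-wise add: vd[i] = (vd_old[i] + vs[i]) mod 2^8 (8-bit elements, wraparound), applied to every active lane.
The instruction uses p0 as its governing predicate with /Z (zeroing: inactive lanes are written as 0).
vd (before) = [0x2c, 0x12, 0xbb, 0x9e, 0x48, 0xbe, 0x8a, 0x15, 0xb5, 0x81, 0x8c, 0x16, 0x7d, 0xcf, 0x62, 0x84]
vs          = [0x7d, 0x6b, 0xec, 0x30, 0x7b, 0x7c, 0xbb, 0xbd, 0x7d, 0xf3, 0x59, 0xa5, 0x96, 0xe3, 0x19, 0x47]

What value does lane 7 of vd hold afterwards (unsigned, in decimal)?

128-bit reg / 8-bit elem → 16 lanes
whilelt: lane j active iff 13+j < 16 → j < 3 → 3 active
[0] add(0x2c,0x7d) = 0xa9
[1] add(0x12,0x6b) = 0x7d
[2] add(0xbb,0xec) = 0xa7
[3] tail/zero = 0x00
[4] tail/zero = 0x00
[5] tail/zero = 0x00
[6] tail/zero = 0x00
[7] tail/zero = 0x00
[8] tail/zero = 0x00
[9] tail/zero = 0x00
[10] tail/zero = 0x00
[11] tail/zero = 0x00
[12] tail/zero = 0x00
[13] tail/zero = 0x00
[14] tail/zero = 0x00
[15] tail/zero = 0x00

vd[7] = 0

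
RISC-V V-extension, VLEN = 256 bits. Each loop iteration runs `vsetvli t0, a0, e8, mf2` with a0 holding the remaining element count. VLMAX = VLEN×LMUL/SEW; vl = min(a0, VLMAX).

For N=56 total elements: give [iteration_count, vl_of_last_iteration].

[iterations, last_vl] = [4, 8]

lanes per group: 256·1/2/8 = 16
56 elements at 16/iter → 4 passes, remainder 8 on the last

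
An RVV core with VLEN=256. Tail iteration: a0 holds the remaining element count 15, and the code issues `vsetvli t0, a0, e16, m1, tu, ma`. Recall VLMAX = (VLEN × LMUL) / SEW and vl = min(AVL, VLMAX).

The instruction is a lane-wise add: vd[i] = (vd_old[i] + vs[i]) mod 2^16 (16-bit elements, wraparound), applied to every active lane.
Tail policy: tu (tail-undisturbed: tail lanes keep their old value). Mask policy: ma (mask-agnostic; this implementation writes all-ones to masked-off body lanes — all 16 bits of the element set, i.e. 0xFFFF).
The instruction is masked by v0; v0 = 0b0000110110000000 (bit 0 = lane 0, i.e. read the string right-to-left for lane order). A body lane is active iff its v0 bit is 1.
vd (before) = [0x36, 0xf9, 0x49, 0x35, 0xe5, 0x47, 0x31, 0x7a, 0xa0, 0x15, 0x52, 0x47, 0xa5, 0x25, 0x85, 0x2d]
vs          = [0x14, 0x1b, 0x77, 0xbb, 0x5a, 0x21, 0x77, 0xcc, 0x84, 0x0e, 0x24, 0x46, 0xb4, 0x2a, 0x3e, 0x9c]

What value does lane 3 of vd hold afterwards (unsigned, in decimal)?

VLMAX = VLEN×LMUL/SEW = 256×1/16 = 16
AVL=15 ≤ VLMAX=16, so vl = 15
vd[0] mask-off/ones -> 0xffff
vd[1] mask-off/ones -> 0xffff
vd[2] mask-off/ones -> 0xffff
vd[3] mask-off/ones -> 0xffff
vd[4] mask-off/ones -> 0xffff
vd[5] mask-off/ones -> 0xffff
vd[6] mask-off/ones -> 0xffff
vd[7] add(0x7a,0xcc) -> 0x146
vd[8] add(0xa0,0x84) -> 0x124
vd[9] mask-off/ones -> 0xffff
vd[10] add(0x52,0x24) -> 0x76
vd[11] add(0x47,0x46) -> 0x8d
vd[12] mask-off/ones -> 0xffff
vd[13] mask-off/ones -> 0xffff
vd[14] mask-off/ones -> 0xffff
vd[15] tail/keep -> 0x2d

vd[3] = 65535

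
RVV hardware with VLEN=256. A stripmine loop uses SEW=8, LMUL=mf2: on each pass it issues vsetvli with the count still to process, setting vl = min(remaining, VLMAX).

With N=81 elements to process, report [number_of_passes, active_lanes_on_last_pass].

[iterations, last_vl] = [6, 1]

lanes per group: 256·1/2/8 = 16
N=81: ⌈81/16⌉ = 6 iters; last vl = 81 − 5×16 = 1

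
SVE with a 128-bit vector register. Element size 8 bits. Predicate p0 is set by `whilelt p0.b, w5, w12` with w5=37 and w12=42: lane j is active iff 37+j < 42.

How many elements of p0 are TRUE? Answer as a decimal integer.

register lanes = 128/8 = 16
whilelt: lane j active iff 37+j < 42 → j < 5 → 5 active

vl = 5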